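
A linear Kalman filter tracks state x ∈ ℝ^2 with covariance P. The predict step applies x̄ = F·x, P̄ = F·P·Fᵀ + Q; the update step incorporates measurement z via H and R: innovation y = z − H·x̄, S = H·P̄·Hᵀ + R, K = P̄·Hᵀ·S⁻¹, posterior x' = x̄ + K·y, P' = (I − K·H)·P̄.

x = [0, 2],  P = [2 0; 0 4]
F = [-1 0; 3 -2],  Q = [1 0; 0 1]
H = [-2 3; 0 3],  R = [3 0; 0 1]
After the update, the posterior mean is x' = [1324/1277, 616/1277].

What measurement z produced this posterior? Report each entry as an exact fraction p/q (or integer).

z = [-2, 2]

x̄ = F·x = [0, -4]
P̄ = F·P·Fᵀ + Q = [3 -6; -6 35]
S = H·P̄·Hᵀ + R = [402 351; 351 316]
K = P̄·Hᵀ·S⁻¹ = [-422/1277 396/1277; 39/1277 381/1277]
x' − x̄ = [1324/1277, 5724/1277] = K·y
y = (KᵀK)⁻¹·Kᵀ·(x' − x̄) = [10, 14]
z = y + H·x̄ = [10, 14] + [-12, -12] = [-2, 2]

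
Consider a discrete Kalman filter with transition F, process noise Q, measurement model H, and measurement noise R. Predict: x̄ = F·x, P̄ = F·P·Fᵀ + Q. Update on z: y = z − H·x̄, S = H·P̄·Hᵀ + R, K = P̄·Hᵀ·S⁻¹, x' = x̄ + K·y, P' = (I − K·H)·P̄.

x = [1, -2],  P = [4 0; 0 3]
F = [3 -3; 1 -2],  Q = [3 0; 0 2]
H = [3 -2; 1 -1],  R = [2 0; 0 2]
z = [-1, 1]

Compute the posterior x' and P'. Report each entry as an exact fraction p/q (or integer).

x̄ = F·x = [9, 5]
P̄ = F·P·Fᵀ + Q = [66 30; 30 18]
y = z − H·x̄ = [-18, -3]
S = H·P̄·Hᵀ + R = [308 84; 84 26]
K = P̄·Hᵀ·S⁻¹ = [141/238 -9/17; 99/238 -15/17]
x' = x̄ + K·y = [-9/119, 19/119]
P' = (I − K·H)·P̄ = [393/119 519/119; 519/119 729/119]

x' = [-9/119, 19/119]
P' = [393/119 519/119; 519/119 729/119]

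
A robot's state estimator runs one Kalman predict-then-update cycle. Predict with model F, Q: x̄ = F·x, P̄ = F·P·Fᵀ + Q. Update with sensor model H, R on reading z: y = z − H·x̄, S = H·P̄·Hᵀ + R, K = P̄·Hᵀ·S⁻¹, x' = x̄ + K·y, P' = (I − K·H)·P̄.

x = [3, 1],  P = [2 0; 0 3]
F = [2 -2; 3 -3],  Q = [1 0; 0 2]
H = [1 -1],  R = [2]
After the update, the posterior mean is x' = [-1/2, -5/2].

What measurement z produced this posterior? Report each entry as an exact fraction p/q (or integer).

x̄ = F·x = [4, 6]
P̄ = F·P·Fᵀ + Q = [21 30; 30 47]
S = H·P̄·Hᵀ + R = [10]
K = P̄·Hᵀ·S⁻¹ = [-9/10; -17/10]
x' − x̄ = [-9/2, -17/2] = K·y
y = (KᵀK)⁻¹·Kᵀ·(x' − x̄) = [5]
z = y + H·x̄ = [5] + [-2] = [3]

z = [3]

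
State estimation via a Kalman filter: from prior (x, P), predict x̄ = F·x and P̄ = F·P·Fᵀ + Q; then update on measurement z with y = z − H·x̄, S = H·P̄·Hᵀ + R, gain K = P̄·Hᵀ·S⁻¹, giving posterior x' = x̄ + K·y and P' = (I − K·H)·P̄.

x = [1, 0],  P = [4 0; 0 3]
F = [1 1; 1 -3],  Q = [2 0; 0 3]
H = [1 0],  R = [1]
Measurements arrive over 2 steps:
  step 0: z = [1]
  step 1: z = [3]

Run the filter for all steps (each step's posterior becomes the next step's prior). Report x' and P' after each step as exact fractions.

step 0: x̄ = F·x = [1, 1]
step 0: P̄ = F·P·Fᵀ + Q = [9 -5; -5 34]
step 0: y = z − H·x̄ = [0]
step 0: S = H·P̄·Hᵀ + R = [10]
step 0: K = P̄·Hᵀ·S⁻¹ = [9/10; -1/2]
step 0: x' = x̄ + K·y = [1, 1]
step 0: P' = (I − K·H)·P̄ = [9/10 -1/2; -1/2 63/2]
step 1: x̄ = F·x = [2, -2]
step 1: P̄ = F·P·Fᵀ + Q = [167/5 -463/5; -463/5 1452/5]
step 1: y = z − H·x̄ = [1]
step 1: S = H·P̄·Hᵀ + R = [172/5]
step 1: K = P̄·Hᵀ·S⁻¹ = [167/172; -463/172]
step 1: x' = x̄ + K·y = [511/172, -807/172]
step 1: P' = (I − K·H)·P̄ = [167/172 -463/172; -463/172 7075/172]

step 0: x' = [1, 1], P' = [9/10 -1/2; -1/2 63/2]
step 1: x' = [511/172, -807/172], P' = [167/172 -463/172; -463/172 7075/172]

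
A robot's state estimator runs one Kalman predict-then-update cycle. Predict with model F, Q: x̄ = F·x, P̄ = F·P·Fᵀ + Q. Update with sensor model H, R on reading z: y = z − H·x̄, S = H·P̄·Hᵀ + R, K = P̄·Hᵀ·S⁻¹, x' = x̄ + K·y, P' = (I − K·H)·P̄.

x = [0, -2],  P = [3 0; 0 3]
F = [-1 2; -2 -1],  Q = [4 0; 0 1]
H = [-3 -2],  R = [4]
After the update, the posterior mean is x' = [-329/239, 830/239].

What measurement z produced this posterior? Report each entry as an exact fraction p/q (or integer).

z = [-3]

x̄ = F·x = [-4, 2]
P̄ = F·P·Fᵀ + Q = [19 0; 0 16]
S = H·P̄·Hᵀ + R = [239]
K = P̄·Hᵀ·S⁻¹ = [-57/239; -32/239]
x' − x̄ = [627/239, 352/239] = K·y
y = (KᵀK)⁻¹·Kᵀ·(x' − x̄) = [-11]
z = y + H·x̄ = [-11] + [8] = [-3]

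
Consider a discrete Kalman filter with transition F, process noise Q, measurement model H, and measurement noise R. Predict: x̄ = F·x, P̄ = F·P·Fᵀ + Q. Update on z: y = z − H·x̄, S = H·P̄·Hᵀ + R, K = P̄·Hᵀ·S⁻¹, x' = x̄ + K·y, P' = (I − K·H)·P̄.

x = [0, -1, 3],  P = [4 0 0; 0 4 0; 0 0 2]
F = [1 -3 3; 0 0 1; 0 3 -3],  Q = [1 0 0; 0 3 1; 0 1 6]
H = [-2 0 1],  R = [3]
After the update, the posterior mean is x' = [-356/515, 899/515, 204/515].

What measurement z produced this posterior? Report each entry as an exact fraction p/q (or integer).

z = [2]

x̄ = F·x = [12, 3, -12]
P̄ = F·P·Fᵀ + Q = [59 6 -54; 6 5 -5; -54 -5 60]
S = H·P̄·Hᵀ + R = [515]
K = P̄·Hᵀ·S⁻¹ = [-172/515; -17/515; 168/515]
x' − x̄ = [-6536/515, -646/515, 6384/515] = K·y
y = (KᵀK)⁻¹·Kᵀ·(x' − x̄) = [38]
z = y + H·x̄ = [38] + [-36] = [2]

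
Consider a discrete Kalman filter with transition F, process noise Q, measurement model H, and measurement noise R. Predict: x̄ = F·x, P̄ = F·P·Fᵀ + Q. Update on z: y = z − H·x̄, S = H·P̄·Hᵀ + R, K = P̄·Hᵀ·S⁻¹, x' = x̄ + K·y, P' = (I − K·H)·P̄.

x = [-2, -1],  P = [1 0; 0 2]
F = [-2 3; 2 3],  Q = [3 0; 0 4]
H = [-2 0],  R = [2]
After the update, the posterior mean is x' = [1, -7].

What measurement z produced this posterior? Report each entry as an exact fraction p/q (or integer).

z = [-2]

x̄ = F·x = [1, -7]
P̄ = F·P·Fᵀ + Q = [25 14; 14 26]
S = H·P̄·Hᵀ + R = [102]
K = P̄·Hᵀ·S⁻¹ = [-25/51; -14/51]
x' − x̄ = [0, 0] = K·y
y = (KᵀK)⁻¹·Kᵀ·(x' − x̄) = [0]
z = y + H·x̄ = [0] + [-2] = [-2]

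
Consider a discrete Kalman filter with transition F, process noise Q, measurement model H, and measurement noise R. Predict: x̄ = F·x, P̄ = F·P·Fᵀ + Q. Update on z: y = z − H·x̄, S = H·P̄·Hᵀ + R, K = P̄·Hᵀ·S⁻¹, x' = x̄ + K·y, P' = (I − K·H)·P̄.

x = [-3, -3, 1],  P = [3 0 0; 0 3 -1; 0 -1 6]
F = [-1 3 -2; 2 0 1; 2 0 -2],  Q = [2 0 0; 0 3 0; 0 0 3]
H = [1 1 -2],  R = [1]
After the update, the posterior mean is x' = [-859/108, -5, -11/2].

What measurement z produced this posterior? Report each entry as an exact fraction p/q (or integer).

z = [-2]

x̄ = F·x = [-8, -5, -8]
P̄ = F·P·Fᵀ + Q = [68 -21 24; -21 21 0; 24 0 39]
S = H·P̄·Hᵀ + R = [108]
K = P̄·Hᵀ·S⁻¹ = [-1/108; 0; -1/2]
x' − x̄ = [5/108, 0, 5/2] = K·y
y = (KᵀK)⁻¹·Kᵀ·(x' − x̄) = [-5]
z = y + H·x̄ = [-5] + [3] = [-2]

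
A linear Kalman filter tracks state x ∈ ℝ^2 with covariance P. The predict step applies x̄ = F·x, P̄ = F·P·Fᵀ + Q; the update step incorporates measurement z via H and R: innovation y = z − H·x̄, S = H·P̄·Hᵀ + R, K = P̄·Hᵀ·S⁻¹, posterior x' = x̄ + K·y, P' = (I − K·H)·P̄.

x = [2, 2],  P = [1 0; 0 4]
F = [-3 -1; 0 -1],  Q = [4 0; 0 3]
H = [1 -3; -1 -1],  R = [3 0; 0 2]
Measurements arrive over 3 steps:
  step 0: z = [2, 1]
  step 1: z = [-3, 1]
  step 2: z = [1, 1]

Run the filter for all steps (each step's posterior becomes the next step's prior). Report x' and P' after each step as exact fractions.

step 0: x' = [-1517/1862, -1503/1862], P' = [2265/1862 333/1862; 333/1862 557/1862]
step 1: x' = [-2137257/1866043, 1032292/1866043], P' = [2260362/1866043 306198/1866043; 306198/1866043 531628/1866043]
step 2: x' = [-469624999/1850081309, -895752998/1850081309], P' = [2239031562/1850081309 302697630/1850081309; 302697630/1850081309 526772372/1850081309]

step 0: x̄ = F·x = [-8, -2]
step 0: P̄ = F·P·Fᵀ + Q = [17 4; 4 7]
step 0: y = z − H·x̄ = [4, -9]
step 0: S = H·P̄·Hᵀ + R = [59 12; 12 34]
step 0: K = P̄·Hᵀ·S⁻¹ = [211/931 -1299/1862; -223/931 -445/1862]
step 0: x' = x̄ + K·y = [-1517/1862, -1503/1862]
step 0: P' = (I − K·H)·P̄ = [2265/1862 333/1862; 333/1862 557/1862]
step 1: x̄ = F·x = [3027/931, 1503/1862]
step 1: P̄ = F·P·Fᵀ + Q = [15194/931 778/931; 778/931 6143/1862]
step 1: y = z − H·x̄ = [-7131/1862, 9419/1862]
step 1: S = H·P̄·Hᵀ + R = [81925/1862 -8847/1862; -8847/1862 43367/1862]
step 1: K = P̄·Hᵀ·S⁻¹ = [447256/1866043 -1283280/1866043; -429562/1866043 -418913/1866043]
step 1: x' = x̄ + K·y = [-2137257/1866043, 1032292/1866043]
step 1: P' = (I − K·H)·P̄ = [2260362/1866043 306198/1866043; 306198/1866043 531628/1866043]
step 2: x̄ = F·x = [5379479/1866043, -1032292/1866043]
step 2: P̄ = F·P·Fᵀ + Q = [30176246/1866043 1450222/1866043; 1450222/1866043 6129757/1866043]
step 2: y = z − H·x̄ = [-6610312/1866043, 6213230/1866043]
step 2: S = H·P̄·Hᵀ + R = [82240856/1866043 -8886531/1866043; -8886531/1866043 42938533/1866043]
step 2: K = P̄·Hᵀ·S⁻¹ = [443646224/1850081309 -1270864596/1850081309; -425873162/1850081309 -414735001/1850081309]
step 2: x' = x̄ + K·y = [-469624999/1850081309, -895752998/1850081309]
step 2: P' = (I − K·H)·P̄ = [2239031562/1850081309 302697630/1850081309; 302697630/1850081309 526772372/1850081309]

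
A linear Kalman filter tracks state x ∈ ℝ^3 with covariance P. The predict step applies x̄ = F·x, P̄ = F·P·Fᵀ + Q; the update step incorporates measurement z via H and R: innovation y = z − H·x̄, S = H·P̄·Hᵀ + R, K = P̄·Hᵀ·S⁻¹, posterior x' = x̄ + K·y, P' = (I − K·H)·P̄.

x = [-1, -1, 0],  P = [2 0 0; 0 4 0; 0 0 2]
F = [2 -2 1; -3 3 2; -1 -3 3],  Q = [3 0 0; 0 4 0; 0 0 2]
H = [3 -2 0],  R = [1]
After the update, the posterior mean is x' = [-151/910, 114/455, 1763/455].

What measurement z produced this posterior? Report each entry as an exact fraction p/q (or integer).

x̄ = F·x = [0, 0, 4]
P̄ = F·P·Fᵀ + Q = [29 -32 26; -32 66 -18; 26 -18 58]
S = H·P̄·Hᵀ + R = [910]
K = P̄·Hᵀ·S⁻¹ = [151/910; -114/455; 57/455]
x' − x̄ = [-151/910, 114/455, -57/455] = K·y
y = (KᵀK)⁻¹·Kᵀ·(x' − x̄) = [-1]
z = y + H·x̄ = [-1] + [0] = [-1]

z = [-1]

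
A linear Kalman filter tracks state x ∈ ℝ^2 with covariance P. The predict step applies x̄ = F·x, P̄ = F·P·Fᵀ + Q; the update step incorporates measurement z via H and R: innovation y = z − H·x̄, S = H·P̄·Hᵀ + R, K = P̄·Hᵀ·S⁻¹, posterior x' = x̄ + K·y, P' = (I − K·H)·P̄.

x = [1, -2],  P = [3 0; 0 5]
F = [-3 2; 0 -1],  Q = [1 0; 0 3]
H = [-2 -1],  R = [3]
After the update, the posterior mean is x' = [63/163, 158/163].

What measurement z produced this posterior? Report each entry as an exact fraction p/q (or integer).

z = [-2]

x̄ = F·x = [-7, 2]
P̄ = F·P·Fᵀ + Q = [48 -10; -10 8]
S = H·P̄·Hᵀ + R = [163]
K = P̄·Hᵀ·S⁻¹ = [-86/163; 12/163]
x' − x̄ = [1204/163, -168/163] = K·y
y = (KᵀK)⁻¹·Kᵀ·(x' − x̄) = [-14]
z = y + H·x̄ = [-14] + [12] = [-2]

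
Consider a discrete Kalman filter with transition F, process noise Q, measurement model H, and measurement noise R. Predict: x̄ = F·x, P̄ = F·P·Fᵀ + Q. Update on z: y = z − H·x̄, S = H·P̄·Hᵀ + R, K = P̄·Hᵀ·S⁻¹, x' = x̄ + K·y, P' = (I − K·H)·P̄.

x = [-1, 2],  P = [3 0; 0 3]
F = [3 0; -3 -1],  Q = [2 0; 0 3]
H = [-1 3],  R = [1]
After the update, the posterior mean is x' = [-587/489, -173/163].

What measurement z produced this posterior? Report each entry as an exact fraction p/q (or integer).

x̄ = F·x = [-3, 1]
P̄ = F·P·Fᵀ + Q = [29 -27; -27 33]
S = H·P̄·Hᵀ + R = [489]
K = P̄·Hᵀ·S⁻¹ = [-110/489; 42/163]
x' − x̄ = [880/489, -336/163] = K·y
y = (KᵀK)⁻¹·Kᵀ·(x' − x̄) = [-8]
z = y + H·x̄ = [-8] + [6] = [-2]

z = [-2]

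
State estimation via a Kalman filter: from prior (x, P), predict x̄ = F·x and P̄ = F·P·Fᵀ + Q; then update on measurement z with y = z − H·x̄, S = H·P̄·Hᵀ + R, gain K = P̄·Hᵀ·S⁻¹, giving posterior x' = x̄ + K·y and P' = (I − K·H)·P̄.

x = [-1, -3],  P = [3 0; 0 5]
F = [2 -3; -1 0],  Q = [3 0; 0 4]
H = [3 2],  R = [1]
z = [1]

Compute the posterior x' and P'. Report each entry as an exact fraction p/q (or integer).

x' = [-31/71, 585/497]
P' = [228/71 -330/71; -330/71 3463/497]

x̄ = F·x = [7, 1]
P̄ = F·P·Fᵀ + Q = [60 -6; -6 7]
y = z − H·x̄ = [-22]
S = H·P̄·Hᵀ + R = [497]
K = P̄·Hᵀ·S⁻¹ = [24/71; -4/497]
x' = x̄ + K·y = [-31/71, 585/497]
P' = (I − K·H)·P̄ = [228/71 -330/71; -330/71 3463/497]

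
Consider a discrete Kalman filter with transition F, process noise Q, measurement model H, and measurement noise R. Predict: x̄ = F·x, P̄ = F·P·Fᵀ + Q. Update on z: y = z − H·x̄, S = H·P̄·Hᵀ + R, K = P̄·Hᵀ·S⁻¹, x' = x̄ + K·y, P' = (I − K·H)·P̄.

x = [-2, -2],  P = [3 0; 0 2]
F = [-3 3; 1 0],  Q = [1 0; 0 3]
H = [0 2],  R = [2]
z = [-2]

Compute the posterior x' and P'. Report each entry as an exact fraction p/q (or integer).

x' = [-18/13, -14/13]
P' = [436/13 -9/13; -9/13 6/13]

x̄ = F·x = [0, -2]
P̄ = F·P·Fᵀ + Q = [46 -9; -9 6]
y = z − H·x̄ = [2]
S = H·P̄·Hᵀ + R = [26]
K = P̄·Hᵀ·S⁻¹ = [-9/13; 6/13]
x' = x̄ + K·y = [-18/13, -14/13]
P' = (I − K·H)·P̄ = [436/13 -9/13; -9/13 6/13]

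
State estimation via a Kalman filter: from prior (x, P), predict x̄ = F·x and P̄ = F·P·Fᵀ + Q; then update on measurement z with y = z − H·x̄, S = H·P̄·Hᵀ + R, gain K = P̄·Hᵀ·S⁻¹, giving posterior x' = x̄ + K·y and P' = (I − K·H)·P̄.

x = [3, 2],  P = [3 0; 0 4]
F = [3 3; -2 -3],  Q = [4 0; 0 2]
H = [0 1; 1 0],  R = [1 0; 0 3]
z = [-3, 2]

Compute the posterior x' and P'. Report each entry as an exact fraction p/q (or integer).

x̄ = F·x = [15, -12]
P̄ = F·P·Fᵀ + Q = [67 -54; -54 50]
y = z − H·x̄ = [9, -13]
S = H·P̄·Hᵀ + R = [51 -54; -54 70]
K = P̄·Hᵀ·S⁻¹ = [-27/109 167/218; 292/327 -9/109]
x' = x̄ + K·y = [613/218, -315/109]
P' = (I − K·H)·P̄ = [501/218 -27/109; -27/109 292/327]

x' = [613/218, -315/109]
P' = [501/218 -27/109; -27/109 292/327]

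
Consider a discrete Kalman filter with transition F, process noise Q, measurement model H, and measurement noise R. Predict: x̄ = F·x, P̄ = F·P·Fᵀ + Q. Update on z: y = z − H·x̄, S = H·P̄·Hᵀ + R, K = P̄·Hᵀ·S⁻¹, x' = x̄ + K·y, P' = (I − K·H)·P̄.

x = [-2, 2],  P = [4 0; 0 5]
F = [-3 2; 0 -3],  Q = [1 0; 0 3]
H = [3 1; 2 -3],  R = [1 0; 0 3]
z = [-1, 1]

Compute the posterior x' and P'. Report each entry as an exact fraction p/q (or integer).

x' = [-1755/10682, -2459/5341]
P' = [7401/74774 -933/37387; -933/37387 9510/37387]

x̄ = F·x = [10, -6]
P̄ = F·P·Fᵀ + Q = [57 -30; -30 48]
y = z − H·x̄ = [-25, -37]
S = H·P̄·Hᵀ + R = [382 408; 408 1023]
K = P̄·Hᵀ·S⁻¹ = [20337/74774 3400/37387; 6711/37387 -10132/37387]
x' = x̄ + K·y = [-1755/10682, -2459/5341]
P' = (I − K·H)·P̄ = [7401/74774 -933/37387; -933/37387 9510/37387]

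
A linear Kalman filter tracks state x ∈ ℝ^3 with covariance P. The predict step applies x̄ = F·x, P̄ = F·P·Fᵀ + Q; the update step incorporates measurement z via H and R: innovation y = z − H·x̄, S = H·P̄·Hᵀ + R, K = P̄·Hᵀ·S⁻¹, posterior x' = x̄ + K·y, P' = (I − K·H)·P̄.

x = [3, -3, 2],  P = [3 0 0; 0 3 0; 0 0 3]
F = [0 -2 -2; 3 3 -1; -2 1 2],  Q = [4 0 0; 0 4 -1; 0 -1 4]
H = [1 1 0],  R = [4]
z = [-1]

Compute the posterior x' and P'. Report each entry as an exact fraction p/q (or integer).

x' = [122/69, -187/69, -311/69]
P' = [1676/69 -1612/69 -698/69; -1612/69 1808/69 562/69; -698/69 562/69 983/69]

x̄ = F·x = [2, -2, -5]
P̄ = F·P·Fᵀ + Q = [28 -12 -18; -12 61 -16; -18 -16 31]
y = z − H·x̄ = [-1]
S = H·P̄·Hᵀ + R = [69]
K = P̄·Hᵀ·S⁻¹ = [16/69; 49/69; -34/69]
x' = x̄ + K·y = [122/69, -187/69, -311/69]
P' = (I − K·H)·P̄ = [1676/69 -1612/69 -698/69; -1612/69 1808/69 562/69; -698/69 562/69 983/69]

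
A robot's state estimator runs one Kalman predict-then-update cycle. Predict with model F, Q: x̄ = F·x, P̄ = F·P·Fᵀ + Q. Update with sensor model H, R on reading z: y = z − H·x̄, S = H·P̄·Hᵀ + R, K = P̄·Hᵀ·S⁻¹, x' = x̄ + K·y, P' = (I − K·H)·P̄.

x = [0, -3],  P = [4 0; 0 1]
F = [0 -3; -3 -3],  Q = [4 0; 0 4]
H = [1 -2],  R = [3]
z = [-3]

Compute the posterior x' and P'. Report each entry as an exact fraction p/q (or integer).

x' = [777/88, 525/88]
P' = [2263/176 1139/176; 1139/176 703/176]

x̄ = F·x = [9, 9]
P̄ = F·P·Fᵀ + Q = [13 9; 9 49]
y = z − H·x̄ = [6]
S = H·P̄·Hᵀ + R = [176]
K = P̄·Hᵀ·S⁻¹ = [-5/176; -89/176]
x' = x̄ + K·y = [777/88, 525/88]
P' = (I − K·H)·P̄ = [2263/176 1139/176; 1139/176 703/176]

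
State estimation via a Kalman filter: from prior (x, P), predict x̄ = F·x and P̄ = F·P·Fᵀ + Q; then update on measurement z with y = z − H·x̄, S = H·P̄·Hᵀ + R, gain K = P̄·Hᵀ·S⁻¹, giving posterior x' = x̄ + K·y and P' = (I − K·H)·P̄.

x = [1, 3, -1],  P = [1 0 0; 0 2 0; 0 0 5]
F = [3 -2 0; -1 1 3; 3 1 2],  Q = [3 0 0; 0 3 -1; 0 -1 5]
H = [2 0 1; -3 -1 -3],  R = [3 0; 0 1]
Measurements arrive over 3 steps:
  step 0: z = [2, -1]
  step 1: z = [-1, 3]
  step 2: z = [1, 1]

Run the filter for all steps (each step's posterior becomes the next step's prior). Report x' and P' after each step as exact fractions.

step 0: x' = [-1162/2771, -13823/2771, 6741/2771], P' = [49184/24939 7073/24939 -52696/24939; 7073/24939 230237/24939 -79876/24939; -52696/24939 -79876/24939 81917/24939]
step 1: x' = [29857613/39253904, 20740537/4906738, -243326295/78507808], P' = [109257545/39253904 17349011/4906738 -312072491/78507808; 17349011/4906738 44813127/2453369 -93012179/9813476; -312072491/78507808 -93012179/9813476 1131434513/157015616]
step 2: x' = [21712543875/45841792829, -192347441758/45841792829, 24580411334/45841792829], P' = [4131557257634/1054361235067 7961642209879/1054361235067 -6777240514801/1054361235067; 7961642209879/1054361235067 33969439599211/1054361235067 -19056716646713/1054361235067; -6777240514801/1054361235067 -19056716646713/1054361235067 13158599368940/1054361235067]

step 0: x̄ = F·x = [-3, -1, 4]
step 0: P̄ = F·P·Fᵀ + Q = [20 -7 5; -7 51 28; 5 28 36]
step 0: y = z − H·x̄ = [4, 1]
step 0: S = H·P̄·Hᵀ + R = [139 -287; -287 772]
step 0: K = P̄·Hᵀ·S⁻¹ = [15224/24939 3463/24939; -21910/24939 -11828/24939; -7825/24939 -7787/24939]
step 0: x' = x̄ + K·y = [-1162/2771, -13823/2771, 6741/2771]
step 0: P' = (I − K·H)·P̄ = [49184/24939 7073/24939 -52696/24939; 7073/24939 230237/24939 -79876/24939; -52696/24939 -79876/24939 81917/24939]
step 1: x̄ = F·x = [24160/2771, 7562/2771, -3827/2771]
step 1: P̄ = F·P·Fᵀ + Q = [1353545/24939 -189223/8313 -11903/8313; -189223/8313 101585/2771 -22762/2771; -11903/8313 -22762/2771 23982/2771]
step 1: y = z − H·x̄ = [-47264/2771, 4522/163]
step 1: S = H·P̄·Hᵀ + R = [5561999/24939 -139357/489; -139357/489 63959/163]
step 1: K = P̄·Hᵀ·S⁻¹ = [41652563/78507808 3088027/78507808; -7872045/9813476 -4310037/9813476; -38951817/157015616 -33673729/157015616]
step 1: x' = x̄ + K·y = [29857613/39253904, 20740537/4906738, -243326295/78507808]
step 1: P' = (I − K·H)·P̄ = [109257545/39253904 17349011/4906738 -312072491/78507808; 17349011/4906738 44813127/2453369 -93012179/9813476; -312072491/78507808 -93012179/9813476 1131434513/157015616]
step 2: x̄ = F·x = [-242275753/39253904, -457845519/78507808, 1521355/4906738]
step 2: P̄ = F·P·Fᵀ + Q = [2303614689/39253904 -479732345/78507808 -39387629/4906738; -479732345/78507808 7664391777/157015616 -156944465/9813476; -39387629/4906738 -156944465/9813476 31259668/2453369]
step 2: y = z − H·x̄ = [255817285/19626952, -1759967189/78507808]
step 2: S = H·P̄·Hᵀ + R = [2142992757/9813476 -11378732705/39253904; -11378732705/39253904 65246373881/157015616]
step 2: K = P̄·Hᵀ·S⁻¹ = [495291333489/1054361235067 -24592438378/1054361235067; -1044477408985/1054361235067 -684216288709/1054361235067; -131960553554/1054361235067 -87359915704/1054361235067]
step 2: x' = x̄ + K·y = [21712543875/45841792829, -192347441758/45841792829, 24580411334/45841792829]
step 2: P' = (I − K·H)·P̄ = [4131557257634/1054361235067 7961642209879/1054361235067 -6777240514801/1054361235067; 7961642209879/1054361235067 33969439599211/1054361235067 -19056716646713/1054361235067; -6777240514801/1054361235067 -19056716646713/1054361235067 13158599368940/1054361235067]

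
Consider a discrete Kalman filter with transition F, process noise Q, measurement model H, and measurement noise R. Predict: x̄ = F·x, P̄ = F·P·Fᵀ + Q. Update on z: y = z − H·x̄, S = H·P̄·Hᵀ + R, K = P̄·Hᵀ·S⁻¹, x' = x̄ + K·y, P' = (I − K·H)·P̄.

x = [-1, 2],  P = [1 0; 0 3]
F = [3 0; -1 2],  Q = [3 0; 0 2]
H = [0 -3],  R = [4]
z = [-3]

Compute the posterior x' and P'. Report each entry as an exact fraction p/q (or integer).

x' = [-309/139, 155/139]
P' = [1587/139 -12/139; -12/139 60/139]

x̄ = F·x = [-3, 5]
P̄ = F·P·Fᵀ + Q = [12 -3; -3 15]
y = z − H·x̄ = [12]
S = H·P̄·Hᵀ + R = [139]
K = P̄·Hᵀ·S⁻¹ = [9/139; -45/139]
x' = x̄ + K·y = [-309/139, 155/139]
P' = (I − K·H)·P̄ = [1587/139 -12/139; -12/139 60/139]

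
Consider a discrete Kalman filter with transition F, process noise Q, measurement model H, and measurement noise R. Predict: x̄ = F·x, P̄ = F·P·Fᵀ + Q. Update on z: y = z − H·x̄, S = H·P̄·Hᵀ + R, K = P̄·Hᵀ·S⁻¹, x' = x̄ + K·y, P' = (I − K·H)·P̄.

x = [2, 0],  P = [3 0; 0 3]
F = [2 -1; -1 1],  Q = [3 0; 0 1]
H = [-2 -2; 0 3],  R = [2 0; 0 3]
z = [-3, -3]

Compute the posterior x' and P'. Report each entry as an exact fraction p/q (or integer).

x' = [87/34, -319/306]
P' = [27/34 -11/34; -11/34 97/306]

x̄ = F·x = [4, -2]
P̄ = F·P·Fᵀ + Q = [18 -9; -9 7]
y = z − H·x̄ = [1, 3]
S = H·P̄·Hᵀ + R = [30 12; 12 66]
K = P̄·Hᵀ·S⁻¹ = [-8/17 -11/34; 1/153 97/306]
x' = x̄ + K·y = [87/34, -319/306]
P' = (I − K·H)·P̄ = [27/34 -11/34; -11/34 97/306]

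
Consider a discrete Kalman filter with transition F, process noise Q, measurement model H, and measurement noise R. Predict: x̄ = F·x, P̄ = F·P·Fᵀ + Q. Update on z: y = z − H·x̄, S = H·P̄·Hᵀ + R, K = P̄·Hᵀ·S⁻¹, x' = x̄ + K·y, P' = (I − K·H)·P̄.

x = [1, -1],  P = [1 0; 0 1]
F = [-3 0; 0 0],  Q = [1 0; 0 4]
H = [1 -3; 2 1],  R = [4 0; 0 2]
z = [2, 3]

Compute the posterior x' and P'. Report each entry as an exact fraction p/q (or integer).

x' = [768/559, -64/559]
P' = [240/559 -20/559; -20/559 188/559]

x̄ = F·x = [-3, 0]
P̄ = F·P·Fᵀ + Q = [10 0; 0 4]
y = z − H·x̄ = [5, 9]
S = H·P̄·Hᵀ + R = [50 8; 8 46]
K = P̄·Hᵀ·S⁻¹ = [75/559 230/559; -146/559 74/559]
x' = x̄ + K·y = [768/559, -64/559]
P' = (I − K·H)·P̄ = [240/559 -20/559; -20/559 188/559]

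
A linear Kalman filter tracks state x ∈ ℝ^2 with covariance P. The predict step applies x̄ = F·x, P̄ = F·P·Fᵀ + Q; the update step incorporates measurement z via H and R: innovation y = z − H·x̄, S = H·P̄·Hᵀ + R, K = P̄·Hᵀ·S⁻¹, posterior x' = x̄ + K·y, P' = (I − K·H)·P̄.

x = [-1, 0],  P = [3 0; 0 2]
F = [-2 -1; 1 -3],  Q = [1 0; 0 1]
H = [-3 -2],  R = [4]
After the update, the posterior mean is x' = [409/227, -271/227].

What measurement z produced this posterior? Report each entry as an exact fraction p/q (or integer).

x̄ = F·x = [2, -1]
P̄ = F·P·Fᵀ + Q = [15 0; 0 22]
S = H·P̄·Hᵀ + R = [227]
K = P̄·Hᵀ·S⁻¹ = [-45/227; -44/227]
x' − x̄ = [-45/227, -44/227] = K·y
y = (KᵀK)⁻¹·Kᵀ·(x' − x̄) = [1]
z = y + H·x̄ = [1] + [-4] = [-3]

z = [-3]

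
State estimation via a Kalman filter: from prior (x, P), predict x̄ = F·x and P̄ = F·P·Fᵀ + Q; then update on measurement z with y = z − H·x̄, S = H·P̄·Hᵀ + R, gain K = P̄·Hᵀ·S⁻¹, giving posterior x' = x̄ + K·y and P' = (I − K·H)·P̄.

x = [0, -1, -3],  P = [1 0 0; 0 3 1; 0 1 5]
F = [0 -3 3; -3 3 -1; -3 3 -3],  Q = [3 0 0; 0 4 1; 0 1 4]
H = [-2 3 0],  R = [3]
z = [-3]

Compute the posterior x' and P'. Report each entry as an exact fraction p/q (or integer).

x' = [-432/157, -885/314, 372/157]
P' = [2013/157 1308/157 -726/157; 1308/157 1803/314 -446/157; -726/157 -446/157 1855/157]

x̄ = F·x = [-6, 0, 6]
P̄ = F·P·Fᵀ + Q = [57 -30 -54; -30 39 40; -54 40 67]
y = z − H·x̄ = [-15]
S = H·P̄·Hᵀ + R = [942]
K = P̄·Hᵀ·S⁻¹ = [-34/157; 59/314; 38/157]
x' = x̄ + K·y = [-432/157, -885/314, 372/157]
P' = (I − K·H)·P̄ = [2013/157 1308/157 -726/157; 1308/157 1803/314 -446/157; -726/157 -446/157 1855/157]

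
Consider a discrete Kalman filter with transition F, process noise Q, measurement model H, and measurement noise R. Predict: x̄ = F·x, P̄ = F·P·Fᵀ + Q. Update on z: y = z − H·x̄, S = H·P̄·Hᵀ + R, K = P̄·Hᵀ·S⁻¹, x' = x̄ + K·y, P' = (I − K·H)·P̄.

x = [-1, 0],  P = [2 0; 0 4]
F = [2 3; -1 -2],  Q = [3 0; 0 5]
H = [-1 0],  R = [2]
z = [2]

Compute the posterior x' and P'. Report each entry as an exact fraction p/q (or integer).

x' = [-2, 1]
P' = [94/49 -8/7; -8/7 7]

x̄ = F·x = [-2, 1]
P̄ = F·P·Fᵀ + Q = [47 -28; -28 23]
y = z − H·x̄ = [0]
S = H·P̄·Hᵀ + R = [49]
K = P̄·Hᵀ·S⁻¹ = [-47/49; 4/7]
x' = x̄ + K·y = [-2, 1]
P' = (I − K·H)·P̄ = [94/49 -8/7; -8/7 7]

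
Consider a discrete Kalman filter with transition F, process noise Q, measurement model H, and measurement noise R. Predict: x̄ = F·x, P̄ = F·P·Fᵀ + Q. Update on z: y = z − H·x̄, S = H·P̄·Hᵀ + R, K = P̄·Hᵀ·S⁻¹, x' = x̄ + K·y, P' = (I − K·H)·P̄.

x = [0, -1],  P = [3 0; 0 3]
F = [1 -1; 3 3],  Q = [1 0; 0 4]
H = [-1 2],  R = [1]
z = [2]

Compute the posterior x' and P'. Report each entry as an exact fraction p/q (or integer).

x' = [59/80, 27/20]
P' = [1631/240 203/60; 203/60 29/15]

x̄ = F·x = [1, -3]
P̄ = F·P·Fᵀ + Q = [7 0; 0 58]
y = z − H·x̄ = [9]
S = H·P̄·Hᵀ + R = [240]
K = P̄·Hᵀ·S⁻¹ = [-7/240; 29/60]
x' = x̄ + K·y = [59/80, 27/20]
P' = (I − K·H)·P̄ = [1631/240 203/60; 203/60 29/15]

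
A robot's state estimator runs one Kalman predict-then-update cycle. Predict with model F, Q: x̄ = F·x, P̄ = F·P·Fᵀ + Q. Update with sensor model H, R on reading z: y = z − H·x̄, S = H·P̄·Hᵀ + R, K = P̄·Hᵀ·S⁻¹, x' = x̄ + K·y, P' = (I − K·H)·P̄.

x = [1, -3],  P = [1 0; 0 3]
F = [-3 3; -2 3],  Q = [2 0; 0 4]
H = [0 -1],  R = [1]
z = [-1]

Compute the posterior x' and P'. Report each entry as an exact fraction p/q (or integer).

x' = [-1, 2/3]
P' = [31/4 11/12; 11/12 35/36]

x̄ = F·x = [-12, -11]
P̄ = F·P·Fᵀ + Q = [38 33; 33 35]
y = z − H·x̄ = [-12]
S = H·P̄·Hᵀ + R = [36]
K = P̄·Hᵀ·S⁻¹ = [-11/12; -35/36]
x' = x̄ + K·y = [-1, 2/3]
P' = (I − K·H)·P̄ = [31/4 11/12; 11/12 35/36]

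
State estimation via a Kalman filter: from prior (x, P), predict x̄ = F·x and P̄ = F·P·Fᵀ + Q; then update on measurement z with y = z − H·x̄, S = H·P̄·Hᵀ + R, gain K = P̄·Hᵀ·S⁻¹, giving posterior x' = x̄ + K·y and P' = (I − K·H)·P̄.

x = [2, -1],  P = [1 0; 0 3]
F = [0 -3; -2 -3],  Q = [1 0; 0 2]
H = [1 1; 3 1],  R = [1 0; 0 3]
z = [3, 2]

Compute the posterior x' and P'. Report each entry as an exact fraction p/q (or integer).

x' = [166/175, 159/175]
P' = [96/175 -121/175; -121/175 271/175]

x̄ = F·x = [3, -1]
P̄ = F·P·Fᵀ + Q = [28 27; 27 33]
y = z − H·x̄ = [1, -6]
S = H·P̄·Hᵀ + R = [116 225; 225 450]
K = P̄·Hᵀ·S⁻¹ = [-1/7 167/525; 6/7 -92/525]
x' = x̄ + K·y = [166/175, 159/175]
P' = (I − K·H)·P̄ = [96/175 -121/175; -121/175 271/175]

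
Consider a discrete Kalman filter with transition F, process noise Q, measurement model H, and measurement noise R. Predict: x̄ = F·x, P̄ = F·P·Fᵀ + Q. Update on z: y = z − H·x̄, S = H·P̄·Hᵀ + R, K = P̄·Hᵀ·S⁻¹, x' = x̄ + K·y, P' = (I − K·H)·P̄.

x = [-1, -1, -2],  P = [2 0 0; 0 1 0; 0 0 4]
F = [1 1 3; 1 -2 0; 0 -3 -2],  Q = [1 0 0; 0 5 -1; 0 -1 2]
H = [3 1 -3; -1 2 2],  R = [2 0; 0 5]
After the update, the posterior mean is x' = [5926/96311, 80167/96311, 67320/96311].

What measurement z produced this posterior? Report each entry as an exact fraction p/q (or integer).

x̄ = F·x = [-8, 1, 7]
P̄ = F·P·Fᵀ + Q = [40 0 -27; 0 11 5; -27 5 27]
S = H·P̄·Hᵀ + R = [1072 -523; -523 345]
K = P̄·Hᵀ·S⁻¹ = [20183/96311 4355/96311; 15356/96311 32212/96311; -6572/96311 15441/96311]
x' − x̄ = [776414/96311, -16144/96311, -606857/96311] = K·y
y = (KᵀK)⁻¹·Kᵀ·(x' − x̄) = [43, -21]
z = y + H·x̄ = [43, -21] + [-44, 24] = [-1, 3]

z = [-1, 3]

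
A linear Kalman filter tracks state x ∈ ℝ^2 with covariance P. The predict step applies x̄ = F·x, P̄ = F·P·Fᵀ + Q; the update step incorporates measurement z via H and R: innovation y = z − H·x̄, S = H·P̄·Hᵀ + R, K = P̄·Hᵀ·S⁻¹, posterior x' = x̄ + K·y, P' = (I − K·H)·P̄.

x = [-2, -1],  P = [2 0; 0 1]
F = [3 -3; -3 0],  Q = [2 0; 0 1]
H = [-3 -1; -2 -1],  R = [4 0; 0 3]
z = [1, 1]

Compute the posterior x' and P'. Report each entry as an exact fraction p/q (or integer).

x̄ = F·x = [-3, 6]
P̄ = F·P·Fᵀ + Q = [29 -18; -18 19]
y = z − H·x̄ = [-2, 1]
S = H·P̄·Hᵀ + R = [176 103; 103 66]
K = P̄·Hᵀ·S⁻¹ = [-434/1007 67/1007; 559/1007 -613/1007]
x' = x̄ + K·y = [-2086/1007, 4311/1007]
P' = (I − K·H)·P̄ = [1937/1007 -4075/1007; -4075/1007 9989/1007]

x' = [-2086/1007, 4311/1007]
P' = [1937/1007 -4075/1007; -4075/1007 9989/1007]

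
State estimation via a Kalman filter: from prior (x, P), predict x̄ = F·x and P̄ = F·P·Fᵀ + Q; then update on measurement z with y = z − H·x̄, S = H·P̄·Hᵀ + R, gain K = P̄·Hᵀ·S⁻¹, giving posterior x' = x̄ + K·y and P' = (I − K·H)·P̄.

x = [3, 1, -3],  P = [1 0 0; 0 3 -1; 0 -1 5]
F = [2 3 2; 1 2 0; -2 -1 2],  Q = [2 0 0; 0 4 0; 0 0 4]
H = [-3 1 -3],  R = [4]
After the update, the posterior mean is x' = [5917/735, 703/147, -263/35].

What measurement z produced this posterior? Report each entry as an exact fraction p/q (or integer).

x̄ = F·x = [3, 5, -13]
P̄ = F·P·Fᵀ + Q = [41 16 3; 16 17 -12; 3 -12 35]
S = H·P̄·Hᵀ + R = [735]
K = P̄·Hᵀ·S⁻¹ = [-116/735; 1/147; -6/35]
x' − x̄ = [3712/735, -32/147, 192/35] = K·y
y = (KᵀK)⁻¹·Kᵀ·(x' − x̄) = [-32]
z = y + H·x̄ = [-32] + [35] = [3]

z = [3]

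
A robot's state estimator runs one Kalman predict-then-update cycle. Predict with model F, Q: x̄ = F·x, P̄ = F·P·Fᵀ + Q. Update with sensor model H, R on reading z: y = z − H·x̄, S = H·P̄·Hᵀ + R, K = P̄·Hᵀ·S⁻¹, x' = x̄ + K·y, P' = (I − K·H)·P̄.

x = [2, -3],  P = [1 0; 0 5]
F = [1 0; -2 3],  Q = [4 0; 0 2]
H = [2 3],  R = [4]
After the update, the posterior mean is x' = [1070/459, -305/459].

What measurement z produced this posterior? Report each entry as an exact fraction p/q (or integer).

x̄ = F·x = [2, -13]
P̄ = F·P·Fᵀ + Q = [5 -2; -2 51]
S = H·P̄·Hᵀ + R = [459]
K = P̄·Hᵀ·S⁻¹ = [4/459; 149/459]
x' − x̄ = [152/459, 5662/459] = K·y
y = (KᵀK)⁻¹·Kᵀ·(x' − x̄) = [38]
z = y + H·x̄ = [38] + [-35] = [3]

z = [3]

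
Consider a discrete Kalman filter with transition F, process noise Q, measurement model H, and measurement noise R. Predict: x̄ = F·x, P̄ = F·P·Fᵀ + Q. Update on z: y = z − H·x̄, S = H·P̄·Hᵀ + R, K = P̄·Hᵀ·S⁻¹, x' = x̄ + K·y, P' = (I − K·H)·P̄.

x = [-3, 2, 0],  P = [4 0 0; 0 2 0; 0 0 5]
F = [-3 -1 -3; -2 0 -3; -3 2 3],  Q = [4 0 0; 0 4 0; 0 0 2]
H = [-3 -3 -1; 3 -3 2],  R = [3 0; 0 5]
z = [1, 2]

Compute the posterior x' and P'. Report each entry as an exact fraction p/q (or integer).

x̄ = F·x = [7, 6, 13]
P̄ = F·P·Fᵀ + Q = [87 69 -13; 69 65 -21; -13 -21 91]
y = z − H·x̄ = [53, -27]
S = H·P̄·Hᵀ + R = [2500 -200; -200 591]
K = P̄·Hᵀ·S⁻¹ = [-52661/287500 -42/2875; -231171/1437500 -1512/14375; 47701/1437500 5172/14375]
x' = x̄ + K·y = [-665133/287500, 455337/1437500, 7251253/1437500]
P' = (I − K·H)·P̄ = [233869/57500 -352341/287500 -2293029/287500; -352341/287500 825349/1437500 3502581/1437500; -2293029/287500 3502581/1437500 23744589/1437500]

x' = [-665133/287500, 455337/1437500, 7251253/1437500]
P' = [233869/57500 -352341/287500 -2293029/287500; -352341/287500 825349/1437500 3502581/1437500; -2293029/287500 3502581/1437500 23744589/1437500]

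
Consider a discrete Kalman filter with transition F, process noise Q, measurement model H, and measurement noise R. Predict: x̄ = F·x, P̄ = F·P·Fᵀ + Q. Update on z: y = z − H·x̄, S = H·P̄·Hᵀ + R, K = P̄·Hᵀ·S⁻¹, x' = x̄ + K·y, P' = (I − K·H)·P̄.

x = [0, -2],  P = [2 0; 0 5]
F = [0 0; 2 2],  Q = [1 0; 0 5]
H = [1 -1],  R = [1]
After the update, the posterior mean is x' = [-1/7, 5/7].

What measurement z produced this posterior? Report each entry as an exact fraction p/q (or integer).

x̄ = F·x = [0, -4]
P̄ = F·P·Fᵀ + Q = [1 0; 0 33]
S = H·P̄·Hᵀ + R = [35]
K = P̄·Hᵀ·S⁻¹ = [1/35; -33/35]
x' − x̄ = [-1/7, 33/7] = K·y
y = (KᵀK)⁻¹·Kᵀ·(x' − x̄) = [-5]
z = y + H·x̄ = [-5] + [4] = [-1]

z = [-1]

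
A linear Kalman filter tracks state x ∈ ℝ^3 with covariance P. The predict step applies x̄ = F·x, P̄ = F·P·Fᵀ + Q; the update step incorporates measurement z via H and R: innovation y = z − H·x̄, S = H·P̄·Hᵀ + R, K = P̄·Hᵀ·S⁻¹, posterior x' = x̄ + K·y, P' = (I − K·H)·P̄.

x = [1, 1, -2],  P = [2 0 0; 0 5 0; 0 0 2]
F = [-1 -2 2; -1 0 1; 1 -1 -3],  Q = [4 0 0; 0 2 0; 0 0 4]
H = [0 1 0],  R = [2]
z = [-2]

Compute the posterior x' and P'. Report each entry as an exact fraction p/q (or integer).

x̄ = F·x = [-7, -3, 6]
P̄ = F·P·Fᵀ + Q = [34 6 -4; 6 6 -8; -4 -8 29]
y = z − H·x̄ = [1]
S = H·P̄·Hᵀ + R = [8]
K = P̄·Hᵀ·S⁻¹ = [3/4; 3/4; -1]
x' = x̄ + K·y = [-25/4, -9/4, 5]
P' = (I − K·H)·P̄ = [59/2 3/2 2; 3/2 3/2 -2; 2 -2 21]

x' = [-25/4, -9/4, 5]
P' = [59/2 3/2 2; 3/2 3/2 -2; 2 -2 21]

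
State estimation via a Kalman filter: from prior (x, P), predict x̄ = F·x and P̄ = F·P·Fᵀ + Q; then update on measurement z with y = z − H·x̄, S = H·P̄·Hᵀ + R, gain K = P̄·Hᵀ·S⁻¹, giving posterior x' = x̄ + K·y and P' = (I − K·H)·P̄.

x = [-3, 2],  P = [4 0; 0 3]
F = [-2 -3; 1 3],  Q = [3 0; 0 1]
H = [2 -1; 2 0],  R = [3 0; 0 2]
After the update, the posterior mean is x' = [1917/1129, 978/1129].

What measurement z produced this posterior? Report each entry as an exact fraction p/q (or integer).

z = [3, 3]

x̄ = F·x = [0, 3]
P̄ = F·P·Fᵀ + Q = [46 -35; -35 32]
S = H·P̄·Hᵀ + R = [359 254; 254 186]
K = P̄·Hᵀ·S⁻¹ = [127/1129 385/1129; -596/1129 389/1129]
x' − x̄ = [1917/1129, -2409/1129] = K·y
y = (KᵀK)⁻¹·Kᵀ·(x' − x̄) = [6, 3]
z = y + H·x̄ = [6, 3] + [-3, 0] = [3, 3]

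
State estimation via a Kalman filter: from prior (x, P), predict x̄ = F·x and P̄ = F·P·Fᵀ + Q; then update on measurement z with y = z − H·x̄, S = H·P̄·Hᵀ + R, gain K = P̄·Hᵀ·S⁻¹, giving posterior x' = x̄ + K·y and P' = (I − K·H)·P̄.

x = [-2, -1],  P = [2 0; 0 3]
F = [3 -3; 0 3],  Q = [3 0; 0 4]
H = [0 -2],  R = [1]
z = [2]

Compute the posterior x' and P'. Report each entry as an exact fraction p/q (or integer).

x̄ = F·x = [-3, -3]
P̄ = F·P·Fᵀ + Q = [48 -27; -27 31]
y = z − H·x̄ = [-4]
S = H·P̄·Hᵀ + R = [125]
K = P̄·Hᵀ·S⁻¹ = [54/125; -62/125]
x' = x̄ + K·y = [-591/125, -127/125]
P' = (I − K·H)·P̄ = [3084/125 -27/125; -27/125 31/125]

x' = [-591/125, -127/125]
P' = [3084/125 -27/125; -27/125 31/125]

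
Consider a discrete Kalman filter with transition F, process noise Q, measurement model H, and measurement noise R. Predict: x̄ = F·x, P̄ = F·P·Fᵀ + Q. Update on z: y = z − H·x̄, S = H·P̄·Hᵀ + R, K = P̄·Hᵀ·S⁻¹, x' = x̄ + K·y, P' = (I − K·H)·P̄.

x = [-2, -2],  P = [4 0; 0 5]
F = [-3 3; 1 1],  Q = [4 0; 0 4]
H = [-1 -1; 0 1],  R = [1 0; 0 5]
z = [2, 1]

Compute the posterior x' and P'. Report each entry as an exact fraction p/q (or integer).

x̄ = F·x = [0, -4]
P̄ = F·P·Fᵀ + Q = [85 3; 3 13]
y = z − H·x̄ = [-2, 5]
S = H·P̄·Hᵀ + R = [105 -16; -16 18]
K = P̄·Hᵀ·S⁻¹ = [-768/817 -1093/1634; -40/817 1109/1634]
x' = x̄ + K·y = [-2393/1634, -831/1634]
P' = (I − K·H)·P̄ = [7001/1634 -5465/1634; -5465/1634 5545/1634]

x' = [-2393/1634, -831/1634]
P' = [7001/1634 -5465/1634; -5465/1634 5545/1634]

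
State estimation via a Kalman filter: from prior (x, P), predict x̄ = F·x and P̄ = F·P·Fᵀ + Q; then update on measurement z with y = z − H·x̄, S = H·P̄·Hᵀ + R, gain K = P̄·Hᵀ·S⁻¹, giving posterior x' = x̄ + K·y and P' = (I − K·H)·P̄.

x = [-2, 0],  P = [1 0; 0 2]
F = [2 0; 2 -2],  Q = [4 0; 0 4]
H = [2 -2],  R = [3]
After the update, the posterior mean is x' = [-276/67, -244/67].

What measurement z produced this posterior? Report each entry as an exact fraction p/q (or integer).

z = [-1]

x̄ = F·x = [-4, -4]
P̄ = F·P·Fᵀ + Q = [8 4; 4 16]
S = H·P̄·Hᵀ + R = [67]
K = P̄·Hᵀ·S⁻¹ = [8/67; -24/67]
x' − x̄ = [-8/67, 24/67] = K·y
y = (KᵀK)⁻¹·Kᵀ·(x' − x̄) = [-1]
z = y + H·x̄ = [-1] + [0] = [-1]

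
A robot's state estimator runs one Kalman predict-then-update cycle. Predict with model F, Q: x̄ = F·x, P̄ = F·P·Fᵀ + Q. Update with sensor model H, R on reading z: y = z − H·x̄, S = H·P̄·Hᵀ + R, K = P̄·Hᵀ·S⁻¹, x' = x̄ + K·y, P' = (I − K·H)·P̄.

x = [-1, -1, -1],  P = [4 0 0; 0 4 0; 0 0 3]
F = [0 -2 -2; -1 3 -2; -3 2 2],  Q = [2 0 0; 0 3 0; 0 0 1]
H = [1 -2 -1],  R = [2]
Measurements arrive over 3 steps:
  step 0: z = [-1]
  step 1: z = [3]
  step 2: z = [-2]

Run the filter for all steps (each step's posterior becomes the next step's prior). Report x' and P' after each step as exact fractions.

step 0: x' = [1576/517, 876/517, 7/11], P' = [8786/517 5768/517 -62/11; 5768/517 7119/517 -174/11; -62/11 -174/11 292/11]
step 1: x' = [-1923568/363539, -902348/363539, -1204627/363539], P' = [8762806/363539 460806/363539 7938566/363539; 460806/363539 5711540/363539 -10460630/363539; 7938566/363539 -10460630/363539 28678920/363539]
step 2: x' = [8762425454/750323713, 3536011714/750323713, 3190784016/750323713], P' = [25301487350/750323713 1467700176/750323713 22722583882/750323713; 1467700176/750323713 9692858233/750323713 -16929177142/750323713; 22722583882/750323713 -16929177142/750323713 56458950024/750323713]

step 0: x̄ = F·x = [4, 0, -1]
step 0: P̄ = F·P·Fᵀ + Q = [30 -12 -28; -12 55 24; -28 24 65]
step 0: y = z − H·x̄ = [-6]
step 0: S = H·P̄·Hᵀ + R = [517]
step 0: K = P̄·Hᵀ·S⁻¹ = [82/517; -146/517; -3/11]
step 0: x' = x̄ + K·y = [1576/517, 876/517, 7/11]
step 0: P' = (I − K·H)·P̄ = [8786/517 5768/517 -62/11; 5768/517 7119/517 -174/11; -62/11 -174/11 292/11]
step 1: x̄ = F·x = [-2410/517, 394/517, -2318/517]
step 1: P̄ = F·P·Fᵀ + Q = [18982/517 34246/517 -824/517; 34246/517 181176/517 -77284/517; -824/517 -77284/517 63291/517]
step 1: y = z − H·x̄ = [221/47]
step 1: S = H·P̄·Hᵀ + R = [33049/47]
step 1: K = P̄·Hᵀ·S⁻¹ = [-4426/33049; -22802/33049; 8223/33049]
step 1: x' = x̄ + K·y = [-1923568/363539, -902348/363539, -1204627/363539]
step 1: P' = (I − K·H)·P̄ = [8762806/363539 460806/363539 7938566/363539; 460806/363539 5711540/363539 -10460630/363539; 7938566/363539 -10460630/363539 28678920/363539]
step 2: x̄ = F·x = [4213950/363539, 147798/33049, 1556754/363539]
step 2: P̄ = F·P·Fᵀ + Q = [54603878/363539 10742404/33049 -3480568/363539; 10742404/33049 30044541/33049 -4399444/33049; -3480568/363539 -4399444/33049 32313129/363539]
step 2: y = z − H·x̄ = [-132718/363539]
step 2: S = H·P̄·Hᵀ + R = [750323713/363539]
step 2: K = P̄·Hᵀ·S⁻¹ = [-178248442/750323713; -494419574/750323713; 60994071/750323713]
step 2: x' = x̄ + K·y = [8762425454/750323713, 3536011714/750323713, 3190784016/750323713]
step 2: P' = (I − K·H)·P̄ = [25301487350/750323713 1467700176/750323713 22722583882/750323713; 1467700176/750323713 9692858233/750323713 -16929177142/750323713; 22722583882/750323713 -16929177142/750323713 56458950024/750323713]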